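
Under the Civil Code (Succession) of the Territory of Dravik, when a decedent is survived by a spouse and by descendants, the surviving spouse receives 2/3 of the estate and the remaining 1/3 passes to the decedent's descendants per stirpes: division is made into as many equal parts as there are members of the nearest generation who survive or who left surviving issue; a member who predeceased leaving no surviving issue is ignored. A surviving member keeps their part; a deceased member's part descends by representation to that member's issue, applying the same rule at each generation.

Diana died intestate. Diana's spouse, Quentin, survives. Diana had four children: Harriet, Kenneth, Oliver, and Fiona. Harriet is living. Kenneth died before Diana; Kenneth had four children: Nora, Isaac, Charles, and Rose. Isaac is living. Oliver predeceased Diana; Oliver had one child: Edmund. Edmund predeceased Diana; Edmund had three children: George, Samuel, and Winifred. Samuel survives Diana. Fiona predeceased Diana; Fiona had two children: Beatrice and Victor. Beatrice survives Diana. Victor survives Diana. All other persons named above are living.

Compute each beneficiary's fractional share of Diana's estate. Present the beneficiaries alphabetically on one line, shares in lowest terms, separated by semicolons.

Beatrice 1/24; Charles 1/48; George 1/36; Harriet 1/12; Isaac 1/48; Nora 1/48; Quentin 2/3; Rose 1/48; Samuel 1/36; Victor 1/24; Winifred 1/36

Quentin, as surviving spouse, takes 2/3.
The remaining 1/3 passes to Diana's descendants per stirpes.
The 1/3 is divided into 4 equal shares of 1/12 among Harriet, Kenneth, Oliver, Fiona.
Harriet is living and takes 1/12.
Kenneth predeceased; the 1/12 allotted to Kenneth's branch passes to Kenneth's issue by representation.
The 1/12 is divided into 4 equal shares of 1/48 among Nora, Isaac, Charles, Rose.
Nora is living and takes 1/48.
Isaac is living and takes 1/48.
Charles is living and takes 1/48.
Rose is living and takes 1/48.
Oliver predeceased; the 1/12 allotted to Oliver's branch passes to Oliver's issue by representation.
Edmund's line is the sole branch at this level, so the full 1/12 passes to Edmund's issue by representation.
The 1/12 is divided into 3 equal shares of 1/36 among George, Samuel, Winifred.
George is living and takes 1/36.
Samuel is living and takes 1/36.
Winifred is living and takes 1/36.
Fiona predeceased; the 1/12 allotted to Fiona's branch passes to Fiona's issue by representation.
The 1/12 is divided into 2 equal shares of 1/24 among Beatrice, Victor.
Beatrice is living and takes 1/24.
Victor is living and takes 1/24.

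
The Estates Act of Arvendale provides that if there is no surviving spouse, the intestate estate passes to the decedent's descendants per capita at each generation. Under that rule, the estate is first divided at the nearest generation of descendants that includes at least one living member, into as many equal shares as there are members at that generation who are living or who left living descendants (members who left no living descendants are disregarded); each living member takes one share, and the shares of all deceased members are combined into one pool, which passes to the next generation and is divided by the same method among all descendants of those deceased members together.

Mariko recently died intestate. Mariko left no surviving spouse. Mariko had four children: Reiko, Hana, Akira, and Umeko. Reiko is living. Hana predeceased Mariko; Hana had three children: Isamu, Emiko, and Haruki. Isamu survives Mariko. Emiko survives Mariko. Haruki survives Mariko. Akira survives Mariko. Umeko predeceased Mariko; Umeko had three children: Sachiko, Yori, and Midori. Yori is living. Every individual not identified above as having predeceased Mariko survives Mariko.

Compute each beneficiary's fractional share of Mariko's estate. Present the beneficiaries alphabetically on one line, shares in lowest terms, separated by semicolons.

Akira 1/4; Emiko 1/12; Haruki 1/12; Isamu 1/12; Midori 1/12; Reiko 1/4; Sachiko 1/12; Yori 1/12

There is no surviving spouse, so the entire estate passes to Mariko's descendants per capita at each generation.
At generation 1 (Reiko, Hana, Akira, Umeko) there are 4 shares of (1)/4 = 1/4 each.
Living: Reiko and Akira — each takes 1/4.
Deceased: Hana and Umeko. Their combined 1/2 is pooled and carried to generation 2.
At generation 2 (Isamu, Emiko, Haruki, Sachiko, Yori, Midori) there are 6 shares of (1/2)/6 = 1/12 each.
Living: Isamu, Emiko, Haruki, Sachiko, Yori, and Midori — each takes 1/12.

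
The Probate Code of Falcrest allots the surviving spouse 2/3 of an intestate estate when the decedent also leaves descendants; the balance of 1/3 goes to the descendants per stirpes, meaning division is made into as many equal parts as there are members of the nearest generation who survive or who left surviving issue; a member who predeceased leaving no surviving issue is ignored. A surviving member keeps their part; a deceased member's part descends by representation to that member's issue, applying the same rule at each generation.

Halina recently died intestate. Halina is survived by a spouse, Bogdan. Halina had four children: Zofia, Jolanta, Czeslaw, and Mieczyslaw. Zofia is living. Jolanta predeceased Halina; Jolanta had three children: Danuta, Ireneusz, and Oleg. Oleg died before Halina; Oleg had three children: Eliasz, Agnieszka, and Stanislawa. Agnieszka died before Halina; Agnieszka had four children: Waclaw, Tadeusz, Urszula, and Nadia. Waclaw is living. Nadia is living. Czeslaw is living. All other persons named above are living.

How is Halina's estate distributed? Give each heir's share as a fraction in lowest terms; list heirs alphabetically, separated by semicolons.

Bogdan, as surviving spouse, takes 2/3.
The remaining 1/3 passes to Halina's descendants per stirpes.
The 1/3 is divided into 4 equal shares of 1/12 among Zofia, Jolanta, Czeslaw, Mieczyslaw.
Zofia is living and takes 1/12.
Jolanta predeceased; the 1/12 allotted to Jolanta's branch passes to Jolanta's issue by representation.
The 1/12 is divided into 3 equal shares of 1/36 among Danuta, Ireneusz, Oleg.
Danuta is living and takes 1/36.
Ireneusz is living and takes 1/36.
Oleg predeceased; the 1/36 allotted to Oleg's branch passes to Oleg's issue by representation.
The 1/36 is divided into 3 equal shares of 1/108 among Eliasz, Agnieszka, Stanislawa.
Eliasz is living and takes 1/108.
Agnieszka predeceased; the 1/108 allotted to Agnieszka's branch passes to Agnieszka's issue by representation.
The 1/108 is divided into 4 equal shares of 1/432 among Waclaw, Tadeusz, Urszula, Nadia.
Waclaw is living and takes 1/432.
Tadeusz is living and takes 1/432.
Urszula is living and takes 1/432.
Nadia is living and takes 1/432.
Stanislawa is living and takes 1/108.
Czeslaw is living and takes 1/12.
Mieczyslaw is living and takes 1/12.

Bogdan 2/3; Czeslaw 1/12; Danuta 1/36; Eliasz 1/108; Ireneusz 1/36; Mieczyslaw 1/12; Nadia 1/432; Stanislawa 1/108; Tadeusz 1/432; Urszula 1/432; Waclaw 1/432; Zofia 1/12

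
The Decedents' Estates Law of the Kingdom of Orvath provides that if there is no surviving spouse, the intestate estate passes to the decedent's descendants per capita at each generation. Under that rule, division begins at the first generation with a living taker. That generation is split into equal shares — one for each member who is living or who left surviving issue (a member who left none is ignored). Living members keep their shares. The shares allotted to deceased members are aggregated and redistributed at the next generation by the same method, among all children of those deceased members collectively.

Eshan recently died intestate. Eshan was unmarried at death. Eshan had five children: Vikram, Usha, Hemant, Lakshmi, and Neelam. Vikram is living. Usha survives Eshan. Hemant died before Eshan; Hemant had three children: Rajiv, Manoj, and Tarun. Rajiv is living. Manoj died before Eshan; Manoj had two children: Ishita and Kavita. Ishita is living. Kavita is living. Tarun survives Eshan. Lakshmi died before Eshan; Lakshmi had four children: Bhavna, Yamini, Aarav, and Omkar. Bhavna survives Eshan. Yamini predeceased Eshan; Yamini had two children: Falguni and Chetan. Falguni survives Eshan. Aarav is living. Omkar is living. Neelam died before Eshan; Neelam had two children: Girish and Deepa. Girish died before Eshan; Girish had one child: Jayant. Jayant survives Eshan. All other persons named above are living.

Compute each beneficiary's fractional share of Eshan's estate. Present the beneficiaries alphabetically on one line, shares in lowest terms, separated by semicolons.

Aarav 1/15; Bhavna 1/15; Chetan 1/25; Deepa 1/15; Falguni 1/25; Ishita 1/25; Jayant 1/25; Kavita 1/25; Omkar 1/15; Rajiv 1/15; Tarun 1/15; Usha 1/5; Vikram 1/5

There is no surviving spouse, so the entire estate passes to Eshan's descendants per capita at each generation.
At generation 1 (Vikram, Usha, Hemant, Lakshmi, Neelam) there are 5 shares of (1)/5 = 1/5 each.
Living: Vikram and Usha — each takes 1/5.
Deceased: Hemant, Lakshmi, and Neelam. Their combined 3/5 is pooled and carried to generation 2.
At generation 2 (Rajiv, Manoj, Tarun, Bhavna, Yamini, Aarav, Omkar, Girish, Deepa) there are 9 shares of (3/5)/9 = 1/15 each.
Living: Rajiv, Tarun, Bhavna, Aarav, Omkar, and Deepa — each takes 1/15.
Deceased: Manoj, Yamini, and Girish. Their combined 1/5 is pooled and carried to generation 3.
At generation 3 (Ishita, Kavita, Falguni, Chetan, Jayant) there are 5 shares of (1/5)/5 = 1/25 each.
Living: Ishita, Kavita, Falguni, Chetan, and Jayant — each takes 1/25.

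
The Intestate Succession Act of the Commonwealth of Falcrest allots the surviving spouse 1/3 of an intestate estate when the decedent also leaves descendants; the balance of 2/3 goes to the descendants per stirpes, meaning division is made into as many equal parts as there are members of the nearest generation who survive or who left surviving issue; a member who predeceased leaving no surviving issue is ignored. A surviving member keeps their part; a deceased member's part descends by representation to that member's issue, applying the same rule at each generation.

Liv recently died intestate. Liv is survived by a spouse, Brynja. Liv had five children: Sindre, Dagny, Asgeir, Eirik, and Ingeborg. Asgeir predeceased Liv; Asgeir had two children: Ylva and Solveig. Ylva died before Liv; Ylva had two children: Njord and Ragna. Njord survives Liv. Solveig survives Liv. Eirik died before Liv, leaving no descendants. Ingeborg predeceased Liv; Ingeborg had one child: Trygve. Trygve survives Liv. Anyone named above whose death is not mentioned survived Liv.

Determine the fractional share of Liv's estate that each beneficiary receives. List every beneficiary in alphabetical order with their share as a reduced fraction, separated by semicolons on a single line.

Brynja, as surviving spouse, takes 1/3.
The remaining 2/3 passes to Liv's descendants per stirpes.
Eirik left no surviving issue, so that branch lapses and is disregarded.
The 2/3 is divided into 4 equal shares of 1/6 among Sindre, Dagny, Asgeir, Ingeborg.
Sindre is living and takes 1/6.
Dagny is living and takes 1/6.
Asgeir predeceased; the 1/6 allotted to Asgeir's branch passes to Asgeir's issue by representation.
The 1/6 is divided into 2 equal shares of 1/12 among Ylva, Solveig.
Ylva predeceased; the 1/12 allotted to Ylva's branch passes to Ylva's issue by representation.
The 1/12 is divided into 2 equal shares of 1/24 among Njord, Ragna.
Njord is living and takes 1/24.
Ragna is living and takes 1/24.
Solveig is living and takes 1/12.
Ingeborg predeceased; the 1/6 allotted to Ingeborg's branch passes to Ingeborg's issue by representation.
Trygve is the sole taker at this level and receives the full 1/6.

Brynja 1/3; Dagny 1/6; Njord 1/24; Ragna 1/24; Sindre 1/6; Solveig 1/12; Trygve 1/6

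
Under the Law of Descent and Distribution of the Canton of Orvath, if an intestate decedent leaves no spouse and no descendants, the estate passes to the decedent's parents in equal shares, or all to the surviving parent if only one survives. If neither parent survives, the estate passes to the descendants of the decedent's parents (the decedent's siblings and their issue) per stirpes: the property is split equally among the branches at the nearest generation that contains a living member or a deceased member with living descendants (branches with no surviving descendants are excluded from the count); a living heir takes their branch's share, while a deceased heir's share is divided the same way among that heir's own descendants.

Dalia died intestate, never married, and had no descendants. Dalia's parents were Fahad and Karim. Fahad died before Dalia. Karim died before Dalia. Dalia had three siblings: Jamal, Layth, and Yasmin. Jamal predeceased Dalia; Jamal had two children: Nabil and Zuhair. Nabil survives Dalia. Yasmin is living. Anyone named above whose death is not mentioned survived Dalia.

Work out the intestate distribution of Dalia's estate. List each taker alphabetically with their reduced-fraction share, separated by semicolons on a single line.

Neither parent survives and there are no descendants, so the estate passes to Dalia's siblings and their issue per stirpes.
The estate is divided into 3 equal shares of 1/3 among Jamal, Layth, Yasmin.
Jamal predeceased; the 1/3 allotted to Jamal's branch passes to Jamal's issue by representation.
The 1/3 is divided into 2 equal shares of 1/6 among Nabil, Zuhair.
Nabil is living and takes 1/6.
Zuhair is living and takes 1/6.
Layth is living and takes 1/3.
Yasmin is living and takes 1/3.

Layth 1/3; Nabil 1/6; Yasmin 1/3; Zuhair 1/6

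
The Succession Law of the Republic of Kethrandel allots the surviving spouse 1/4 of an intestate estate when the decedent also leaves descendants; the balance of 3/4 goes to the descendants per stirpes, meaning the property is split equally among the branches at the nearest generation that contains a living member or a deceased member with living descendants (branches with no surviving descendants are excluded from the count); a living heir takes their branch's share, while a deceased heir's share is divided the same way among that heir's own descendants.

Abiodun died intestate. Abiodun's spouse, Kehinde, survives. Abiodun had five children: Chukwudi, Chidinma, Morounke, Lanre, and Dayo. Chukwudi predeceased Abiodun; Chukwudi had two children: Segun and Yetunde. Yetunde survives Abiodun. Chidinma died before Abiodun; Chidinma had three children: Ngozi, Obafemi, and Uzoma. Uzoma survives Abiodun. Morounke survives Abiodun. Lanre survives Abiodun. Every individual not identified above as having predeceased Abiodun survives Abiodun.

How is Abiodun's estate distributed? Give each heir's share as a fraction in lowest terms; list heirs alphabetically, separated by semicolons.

Dayo 3/20; Kehinde 1/4; Lanre 3/20; Morounke 3/20; Ngozi 1/20; Obafemi 1/20; Segun 3/40; Uzoma 1/20; Yetunde 3/40

Kehinde, as surviving spouse, takes 1/4.
The remaining 3/4 passes to Abiodun's descendants per stirpes.
The 3/4 is divided into 5 equal shares of 3/20 among Chukwudi, Chidinma, Morounke, Lanre, Dayo.
Chukwudi predeceased; the 3/20 allotted to Chukwudi's branch passes to Chukwudi's issue by representation.
The 3/20 is divided into 2 equal shares of 3/40 among Segun, Yetunde.
Segun is living and takes 3/40.
Yetunde is living and takes 3/40.
Chidinma predeceased; the 3/20 allotted to Chidinma's branch passes to Chidinma's issue by representation.
The 3/20 is divided into 3 equal shares of 1/20 among Ngozi, Obafemi, Uzoma.
Ngozi is living and takes 1/20.
Obafemi is living and takes 1/20.
Uzoma is living and takes 1/20.
Morounke is living and takes 3/20.
Lanre is living and takes 3/20.
Dayo is living and takes 3/20.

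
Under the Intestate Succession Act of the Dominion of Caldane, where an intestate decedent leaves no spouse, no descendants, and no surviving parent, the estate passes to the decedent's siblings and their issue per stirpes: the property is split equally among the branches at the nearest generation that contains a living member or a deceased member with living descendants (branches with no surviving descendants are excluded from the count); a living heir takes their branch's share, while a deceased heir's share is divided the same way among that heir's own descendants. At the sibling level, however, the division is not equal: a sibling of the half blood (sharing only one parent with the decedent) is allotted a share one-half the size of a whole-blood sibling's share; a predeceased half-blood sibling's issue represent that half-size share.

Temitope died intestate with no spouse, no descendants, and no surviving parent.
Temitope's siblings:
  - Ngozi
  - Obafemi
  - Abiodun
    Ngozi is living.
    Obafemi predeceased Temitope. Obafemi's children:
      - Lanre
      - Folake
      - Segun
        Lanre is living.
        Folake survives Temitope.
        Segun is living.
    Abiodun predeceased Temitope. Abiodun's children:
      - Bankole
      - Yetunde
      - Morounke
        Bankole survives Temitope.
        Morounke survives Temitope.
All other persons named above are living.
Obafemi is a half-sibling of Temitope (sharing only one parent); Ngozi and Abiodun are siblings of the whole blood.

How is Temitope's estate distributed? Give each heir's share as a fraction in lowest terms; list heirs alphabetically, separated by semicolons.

No spouse, descendants, or parent survives, so the estate passes to Temitope's siblings per stirpes.
Half-blood siblings count for one-half the weight of whole-blood siblings at the initial division.
Dividing 1 in proportion to weights (total weight 5/2): Ngozi (weight 1) → 2/5; Obafemi (weight 1/2) → 1/5; Abiodun (weight 1) → 2/5.
Ngozi is living and takes 2/5.
Obafemi predeceased; the 1/5 allotted to Obafemi's branch passes to Obafemi's issue by representation.
The 1/5 is divided into 3 equal shares of 1/15 among Lanre, Folake, Segun.
Lanre is living and takes 1/15.
Folake is living and takes 1/15.
Segun is living and takes 1/15.
Abiodun predeceased; the 2/5 allotted to Abiodun's branch passes to Abiodun's issue by representation.
The 2/5 is divided into 3 equal shares of 2/15 among Bankole, Yetunde, Morounke.
Bankole is living and takes 2/15.
Yetunde is living and takes 2/15.
Morounke is living and takes 2/15.

Bankole 2/15; Folake 1/15; Lanre 1/15; Morounke 2/15; Ngozi 2/5; Segun 1/15; Yetunde 2/15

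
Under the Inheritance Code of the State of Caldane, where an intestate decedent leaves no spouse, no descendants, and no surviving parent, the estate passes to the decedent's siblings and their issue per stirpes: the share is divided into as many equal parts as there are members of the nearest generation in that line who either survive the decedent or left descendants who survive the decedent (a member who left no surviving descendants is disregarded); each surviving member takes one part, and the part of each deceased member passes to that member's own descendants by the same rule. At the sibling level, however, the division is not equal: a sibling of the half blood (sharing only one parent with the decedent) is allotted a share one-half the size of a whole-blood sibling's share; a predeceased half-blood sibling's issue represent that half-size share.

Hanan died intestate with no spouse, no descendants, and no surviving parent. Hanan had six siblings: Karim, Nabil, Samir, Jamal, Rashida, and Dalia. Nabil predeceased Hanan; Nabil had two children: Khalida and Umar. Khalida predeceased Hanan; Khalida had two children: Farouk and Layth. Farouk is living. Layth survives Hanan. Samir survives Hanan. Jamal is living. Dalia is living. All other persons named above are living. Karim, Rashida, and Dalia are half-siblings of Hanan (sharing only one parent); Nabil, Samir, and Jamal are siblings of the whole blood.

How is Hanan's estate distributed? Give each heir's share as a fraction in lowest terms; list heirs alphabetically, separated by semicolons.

No spouse, descendants, or parent survives, so the estate passes to Hanan's siblings per stirpes.
Half-blood siblings count for one-half the weight of whole-blood siblings at the initial division.
Dividing 1 in proportion to weights (total weight 9/2): Karim (weight 1/2) → 1/9; Nabil (weight 1) → 2/9; Samir (weight 1) → 2/9; Jamal (weight 1) → 2/9; Rashida (weight 1/2) → 1/9; Dalia (weight 1/2) → 1/9.
Karim is living and takes 1/9.
Nabil predeceased; the 2/9 allotted to Nabil's branch passes to Nabil's issue by representation.
The 2/9 is divided into 2 equal shares of 1/9 among Khalida, Umar.
Khalida predeceased; the 1/9 allotted to Khalida's branch passes to Khalida's issue by representation.
The 1/9 is divided into 2 equal shares of 1/18 among Farouk, Layth.
Farouk is living and takes 1/18.
Layth is living and takes 1/18.
Umar is living and takes 1/9.
Samir is living and takes 2/9.
Jamal is living and takes 2/9.
Rashida is living and takes 1/9.
Dalia is living and takes 1/9.

Dalia 1/9; Farouk 1/18; Jamal 2/9; Karim 1/9; Layth 1/18; Rashida 1/9; Samir 2/9; Umar 1/9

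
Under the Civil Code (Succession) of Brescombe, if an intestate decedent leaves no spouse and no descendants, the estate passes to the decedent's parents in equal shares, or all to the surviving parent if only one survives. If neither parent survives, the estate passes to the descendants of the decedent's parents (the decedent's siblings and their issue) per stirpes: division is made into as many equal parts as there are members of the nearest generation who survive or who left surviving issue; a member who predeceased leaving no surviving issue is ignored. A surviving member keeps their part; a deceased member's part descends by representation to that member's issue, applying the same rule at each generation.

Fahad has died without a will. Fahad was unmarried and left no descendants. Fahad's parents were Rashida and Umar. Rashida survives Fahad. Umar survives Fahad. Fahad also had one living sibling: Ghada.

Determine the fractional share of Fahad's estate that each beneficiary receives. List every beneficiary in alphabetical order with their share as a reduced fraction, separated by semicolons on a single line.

Both parents survive, so Rashida and Umar each take 1/2. The siblings take nothing because a surviving parent has priority.

Rashida 1/2; Umar 1/2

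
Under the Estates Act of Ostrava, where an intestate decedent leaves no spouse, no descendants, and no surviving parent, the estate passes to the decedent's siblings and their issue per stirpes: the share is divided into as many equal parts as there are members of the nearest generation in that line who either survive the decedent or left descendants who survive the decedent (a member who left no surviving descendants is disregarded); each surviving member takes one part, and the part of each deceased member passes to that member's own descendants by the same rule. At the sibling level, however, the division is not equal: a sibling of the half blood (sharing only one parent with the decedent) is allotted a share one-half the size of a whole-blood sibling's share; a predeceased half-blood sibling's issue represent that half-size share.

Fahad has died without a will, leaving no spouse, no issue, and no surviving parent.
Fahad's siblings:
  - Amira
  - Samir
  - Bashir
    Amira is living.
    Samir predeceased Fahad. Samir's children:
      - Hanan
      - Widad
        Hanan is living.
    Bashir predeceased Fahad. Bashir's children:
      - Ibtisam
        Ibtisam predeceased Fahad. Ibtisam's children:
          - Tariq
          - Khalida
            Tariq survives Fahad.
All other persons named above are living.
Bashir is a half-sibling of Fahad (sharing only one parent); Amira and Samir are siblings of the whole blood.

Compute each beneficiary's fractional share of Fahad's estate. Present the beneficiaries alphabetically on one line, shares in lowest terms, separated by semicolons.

No spouse, descendants, or parent survives, so the estate passes to Fahad's siblings per stirpes.
Half-blood siblings count for one-half the weight of whole-blood siblings at the initial division.
Dividing 1 in proportion to weights (total weight 5/2): Amira (weight 1) → 2/5; Samir (weight 1) → 2/5; Bashir (weight 1/2) → 1/5.
Amira is living and takes 2/5.
Samir predeceased; the 2/5 allotted to Samir's branch passes to Samir's issue by representation.
The 2/5 is divided into 2 equal shares of 1/5 among Hanan, Widad.
Hanan is living and takes 1/5.
Widad is living and takes 1/5.
Bashir predeceased; the 1/5 allotted to Bashir's branch passes to Bashir's issue by representation.
Ibtisam's line is the sole branch at this level, so the full 1/5 passes to Ibtisam's issue by representation.
The 1/5 is divided into 2 equal shares of 1/10 among Tariq, Khalida.
Tariq is living and takes 1/10.
Khalida is living and takes 1/10.

Amira 2/5; Hanan 1/5; Khalida 1/10; Tariq 1/10; Widad 1/5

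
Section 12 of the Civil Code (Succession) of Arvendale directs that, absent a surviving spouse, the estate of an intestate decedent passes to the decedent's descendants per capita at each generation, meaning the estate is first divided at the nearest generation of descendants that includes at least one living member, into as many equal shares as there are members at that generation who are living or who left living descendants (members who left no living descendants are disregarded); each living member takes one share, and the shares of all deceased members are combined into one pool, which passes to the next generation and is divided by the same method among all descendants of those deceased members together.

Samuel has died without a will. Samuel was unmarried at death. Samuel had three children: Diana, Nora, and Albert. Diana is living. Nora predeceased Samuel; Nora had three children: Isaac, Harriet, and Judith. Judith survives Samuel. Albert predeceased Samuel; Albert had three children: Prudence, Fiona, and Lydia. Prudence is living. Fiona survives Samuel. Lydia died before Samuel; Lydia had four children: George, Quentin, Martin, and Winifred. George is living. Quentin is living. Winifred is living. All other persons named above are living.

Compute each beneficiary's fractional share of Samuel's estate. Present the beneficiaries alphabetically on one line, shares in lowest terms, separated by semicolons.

There is no surviving spouse, so the entire estate passes to Samuel's descendants per capita at each generation.
At generation 1 (Diana, Nora, Albert) there are 3 shares of (1)/3 = 1/3 each.
Living: Diana — each takes 1/3.
Deceased: Nora and Albert. Their combined 2/3 is pooled and carried to generation 2.
At generation 2 (Isaac, Harriet, Judith, Prudence, Fiona, Lydia) there are 6 shares of (2/3)/6 = 1/9 each.
Living: Isaac, Harriet, Judith, Prudence, and Fiona — each takes 1/9.
Deceased: Lydia. That 1/9 share is carried to generation 3.
At generation 3 (George, Quentin, Martin, Winifred) there are 4 shares of (1/9)/4 = 1/36 each.
Living: George, Quentin, Martin, and Winifred — each takes 1/36.

Diana 1/3; Fiona 1/9; George 1/36; Harriet 1/9; Isaac 1/9; Judith 1/9; Martin 1/36; Prudence 1/9; Quentin 1/36; Winifred 1/36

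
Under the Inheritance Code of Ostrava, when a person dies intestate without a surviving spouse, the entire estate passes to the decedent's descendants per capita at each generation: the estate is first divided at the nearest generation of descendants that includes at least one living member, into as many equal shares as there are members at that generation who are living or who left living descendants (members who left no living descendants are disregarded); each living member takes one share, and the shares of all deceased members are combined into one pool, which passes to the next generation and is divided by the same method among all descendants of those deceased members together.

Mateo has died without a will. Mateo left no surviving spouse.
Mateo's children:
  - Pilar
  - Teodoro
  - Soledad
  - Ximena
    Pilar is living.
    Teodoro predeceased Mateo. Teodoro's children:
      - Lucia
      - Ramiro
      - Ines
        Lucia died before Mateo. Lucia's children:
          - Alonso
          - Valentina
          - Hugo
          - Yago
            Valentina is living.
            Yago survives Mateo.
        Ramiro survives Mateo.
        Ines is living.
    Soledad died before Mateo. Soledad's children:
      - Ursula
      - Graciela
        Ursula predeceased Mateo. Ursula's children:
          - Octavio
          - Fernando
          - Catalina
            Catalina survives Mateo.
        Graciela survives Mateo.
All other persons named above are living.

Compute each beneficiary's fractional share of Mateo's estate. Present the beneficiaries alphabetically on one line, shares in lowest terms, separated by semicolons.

Alonso 1/35; Catalina 1/35; Fernando 1/35; Graciela 1/10; Hugo 1/35; Ines 1/10; Octavio 1/35; Pilar 1/4; Ramiro 1/10; Valentina 1/35; Ximena 1/4; Yago 1/35

There is no surviving spouse, so the entire estate passes to Mateo's descendants per capita at each generation.
At generation 1 (Pilar, Teodoro, Soledad, Ximena) there are 4 shares of (1)/4 = 1/4 each.
Living: Pilar and Ximena — each takes 1/4.
Deceased: Teodoro and Soledad. Their combined 1/2 is pooled and carried to generation 2.
At generation 2 (Lucia, Ramiro, Ines, Ursula, Graciela) there are 5 shares of (1/2)/5 = 1/10 each.
Living: Ramiro, Ines, and Graciela — each takes 1/10.
Deceased: Lucia and Ursula. Their combined 1/5 is pooled and carried to generation 3.
At generation 3 (Alonso, Valentina, Hugo, Yago, Octavio, Fernando, Catalina) there are 7 shares of (1/5)/7 = 1/35 each.
Living: Alonso, Valentina, Hugo, Yago, Octavio, Fernando, and Catalina — each takes 1/35.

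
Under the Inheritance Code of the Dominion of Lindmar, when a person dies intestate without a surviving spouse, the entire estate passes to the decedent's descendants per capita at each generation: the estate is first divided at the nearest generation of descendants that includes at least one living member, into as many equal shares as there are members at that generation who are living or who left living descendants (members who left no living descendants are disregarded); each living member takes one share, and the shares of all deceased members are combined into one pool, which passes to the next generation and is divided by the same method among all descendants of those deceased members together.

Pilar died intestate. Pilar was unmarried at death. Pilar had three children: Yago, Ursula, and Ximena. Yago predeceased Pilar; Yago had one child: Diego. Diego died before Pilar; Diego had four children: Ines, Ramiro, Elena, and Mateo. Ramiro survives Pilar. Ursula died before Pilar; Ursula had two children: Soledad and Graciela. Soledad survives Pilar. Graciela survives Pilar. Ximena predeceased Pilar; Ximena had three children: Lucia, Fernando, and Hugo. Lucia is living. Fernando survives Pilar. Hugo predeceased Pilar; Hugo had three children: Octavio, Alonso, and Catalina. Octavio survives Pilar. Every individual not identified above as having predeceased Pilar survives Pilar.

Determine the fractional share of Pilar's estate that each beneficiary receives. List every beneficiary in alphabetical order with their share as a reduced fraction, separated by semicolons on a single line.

Alonso 1/21; Catalina 1/21; Elena 1/21; Fernando 1/6; Graciela 1/6; Ines 1/21; Lucia 1/6; Mateo 1/21; Octavio 1/21; Ramiro 1/21; Soledad 1/6

There is no surviving spouse, so the entire estate passes to Pilar's descendants per capita at each generation.
No one at generation 1 (Yago, Ursula, Ximena) is living; moving to the next generation.
At generation 2 (Diego, Soledad, Graciela, Lucia, Fernando, Hugo) there are 6 shares of (1)/6 = 1/6 each.
Living: Soledad, Graciela, Lucia, and Fernando — each takes 1/6.
Deceased: Diego and Hugo. Their combined 1/3 is pooled and carried to generation 3.
At generation 3 (Ines, Ramiro, Elena, Mateo, Octavio, Alonso, Catalina) there are 7 shares of (1/3)/7 = 1/21 each.
Living: Ines, Ramiro, Elena, Mateo, Octavio, Alonso, and Catalina — each takes 1/21.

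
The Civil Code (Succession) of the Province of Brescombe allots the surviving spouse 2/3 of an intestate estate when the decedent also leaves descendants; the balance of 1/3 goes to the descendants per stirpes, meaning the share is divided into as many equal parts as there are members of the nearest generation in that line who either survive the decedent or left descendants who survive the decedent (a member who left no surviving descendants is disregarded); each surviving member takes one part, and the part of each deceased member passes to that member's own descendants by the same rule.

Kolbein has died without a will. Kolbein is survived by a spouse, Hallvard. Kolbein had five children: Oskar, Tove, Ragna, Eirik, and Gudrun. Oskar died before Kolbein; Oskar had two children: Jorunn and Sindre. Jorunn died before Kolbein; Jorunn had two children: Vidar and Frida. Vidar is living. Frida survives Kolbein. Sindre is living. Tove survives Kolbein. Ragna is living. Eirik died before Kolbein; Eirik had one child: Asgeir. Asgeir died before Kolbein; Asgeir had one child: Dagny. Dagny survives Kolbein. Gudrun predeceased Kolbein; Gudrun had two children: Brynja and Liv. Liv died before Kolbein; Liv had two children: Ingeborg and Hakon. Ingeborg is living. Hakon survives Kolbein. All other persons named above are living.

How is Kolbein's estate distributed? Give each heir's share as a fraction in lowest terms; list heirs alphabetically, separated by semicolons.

Brynja 1/30; Dagny 1/15; Frida 1/60; Hakon 1/60; Hallvard 2/3; Ingeborg 1/60; Ragna 1/15; Sindre 1/30; Tove 1/15; Vidar 1/60

Hallvard, as surviving spouse, takes 2/3.
The remaining 1/3 passes to Kolbein's descendants per stirpes.
The 1/3 is divided into 5 equal shares of 1/15 among Oskar, Tove, Ragna, Eirik, Gudrun.
Oskar predeceased; the 1/15 allotted to Oskar's branch passes to Oskar's issue by representation.
The 1/15 is divided into 2 equal shares of 1/30 among Jorunn, Sindre.
Jorunn predeceased; the 1/30 allotted to Jorunn's branch passes to Jorunn's issue by representation.
The 1/30 is divided into 2 equal shares of 1/60 among Vidar, Frida.
Vidar is living and takes 1/60.
Frida is living and takes 1/60.
Sindre is living and takes 1/30.
Tove is living and takes 1/15.
Ragna is living and takes 1/15.
Eirik predeceased; the 1/15 allotted to Eirik's branch passes to Eirik's issue by representation.
Asgeir's line is the sole branch at this level, so the full 1/15 passes to Asgeir's issue by representation.
Dagny is the sole taker at this level and receives the full 1/15.
Gudrun predeceased; the 1/15 allotted to Gudrun's branch passes to Gudrun's issue by representation.
The 1/15 is divided into 2 equal shares of 1/30 among Brynja, Liv.
Brynja is living and takes 1/30.
Liv predeceased; the 1/30 allotted to Liv's branch passes to Liv's issue by representation.
The 1/30 is divided into 2 equal shares of 1/60 among Ingeborg, Hakon.
Ingeborg is living and takes 1/60.
Hakon is living and takes 1/60.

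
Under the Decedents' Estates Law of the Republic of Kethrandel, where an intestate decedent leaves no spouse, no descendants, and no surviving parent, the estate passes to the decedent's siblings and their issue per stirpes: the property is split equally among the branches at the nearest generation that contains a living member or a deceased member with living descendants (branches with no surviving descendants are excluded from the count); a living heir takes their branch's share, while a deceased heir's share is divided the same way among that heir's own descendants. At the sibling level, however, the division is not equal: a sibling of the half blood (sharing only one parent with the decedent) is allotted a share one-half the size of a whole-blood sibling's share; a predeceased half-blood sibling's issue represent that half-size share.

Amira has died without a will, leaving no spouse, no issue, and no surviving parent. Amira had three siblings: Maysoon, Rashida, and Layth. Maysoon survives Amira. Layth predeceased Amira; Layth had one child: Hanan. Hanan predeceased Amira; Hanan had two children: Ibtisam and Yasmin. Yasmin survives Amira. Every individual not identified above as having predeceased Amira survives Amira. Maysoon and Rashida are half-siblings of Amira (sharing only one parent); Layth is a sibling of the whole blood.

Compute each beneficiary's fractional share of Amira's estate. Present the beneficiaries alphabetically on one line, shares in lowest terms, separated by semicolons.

No spouse, descendants, or parent survives, so the estate passes to Amira's siblings per stirpes.
Half-blood siblings count for one-half the weight of whole-blood siblings at the initial division.
Dividing 1 in proportion to weights (total weight 2): Maysoon (weight 1/2) → 1/4; Rashida (weight 1/2) → 1/4; Layth (weight 1) → 1/2.
Maysoon is living and takes 1/4.
Rashida is living and takes 1/4.
Layth predeceased; the 1/2 allotted to Layth's branch passes to Layth's issue by representation.
Hanan's line is the sole branch at this level, so the full 1/2 passes to Hanan's issue by representation.
The 1/2 is divided into 2 equal shares of 1/4 among Ibtisam, Yasmin.
Ibtisam is living and takes 1/4.
Yasmin is living and takes 1/4.

Ibtisam 1/4; Maysoon 1/4; Rashida 1/4; Yasmin 1/4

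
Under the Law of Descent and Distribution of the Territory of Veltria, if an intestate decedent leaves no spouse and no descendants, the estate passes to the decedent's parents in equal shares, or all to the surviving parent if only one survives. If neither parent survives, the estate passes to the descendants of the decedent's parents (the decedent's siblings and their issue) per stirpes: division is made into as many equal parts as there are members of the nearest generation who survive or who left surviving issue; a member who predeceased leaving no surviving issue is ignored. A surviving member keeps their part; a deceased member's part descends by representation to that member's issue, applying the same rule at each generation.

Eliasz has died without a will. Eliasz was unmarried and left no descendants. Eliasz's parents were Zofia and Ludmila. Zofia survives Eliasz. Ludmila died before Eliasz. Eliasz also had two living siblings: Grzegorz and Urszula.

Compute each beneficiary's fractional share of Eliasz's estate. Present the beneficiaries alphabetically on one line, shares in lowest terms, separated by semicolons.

Zofia 1

Only one parent, Zofia, survives, so Zofia takes the entire estate. The siblings take nothing because a surviving parent has priority.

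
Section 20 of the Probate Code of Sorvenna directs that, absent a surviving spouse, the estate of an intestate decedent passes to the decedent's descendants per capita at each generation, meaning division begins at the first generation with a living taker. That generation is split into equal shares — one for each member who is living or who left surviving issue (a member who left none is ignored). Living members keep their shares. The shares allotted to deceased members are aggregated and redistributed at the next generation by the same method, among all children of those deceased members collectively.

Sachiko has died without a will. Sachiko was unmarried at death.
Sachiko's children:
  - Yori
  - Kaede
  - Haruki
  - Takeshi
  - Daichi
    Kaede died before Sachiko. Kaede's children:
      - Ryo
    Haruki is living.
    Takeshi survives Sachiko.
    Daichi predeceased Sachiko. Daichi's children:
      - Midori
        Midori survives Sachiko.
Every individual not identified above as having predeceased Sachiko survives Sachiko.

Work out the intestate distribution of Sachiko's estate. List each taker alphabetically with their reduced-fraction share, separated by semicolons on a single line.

Haruki 1/5; Midori 1/5; Ryo 1/5; Takeshi 1/5; Yori 1/5

There is no surviving spouse, so the entire estate passes to Sachiko's descendants per capita at each generation.
At generation 1 (Yori, Kaede, Haruki, Takeshi, Daichi) there are 5 shares of (1)/5 = 1/5 each.
Living: Yori, Haruki, and Takeshi — each takes 1/5.
Deceased: Kaede and Daichi. Their combined 2/5 is pooled and carried to generation 2.
At generation 2 (Ryo, Midori) there are 2 shares of (2/5)/2 = 1/5 each.
Living: Ryo and Midori — each takes 1/5.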